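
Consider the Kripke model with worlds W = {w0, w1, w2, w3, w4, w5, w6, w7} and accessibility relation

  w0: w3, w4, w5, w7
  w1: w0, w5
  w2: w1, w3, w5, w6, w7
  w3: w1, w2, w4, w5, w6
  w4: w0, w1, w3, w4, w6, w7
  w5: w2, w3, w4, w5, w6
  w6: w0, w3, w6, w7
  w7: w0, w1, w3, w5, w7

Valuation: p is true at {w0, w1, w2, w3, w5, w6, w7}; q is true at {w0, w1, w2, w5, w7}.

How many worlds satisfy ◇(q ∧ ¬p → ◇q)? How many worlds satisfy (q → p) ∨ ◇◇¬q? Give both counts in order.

8 and 8

For ◇(q ∧ ¬p → ◇q):
w0: successors {w3, w4, w5, w7}; q ∧ ¬p → ◇q there: w3:T, w4:T, w5:T, w7:T. ✓
w1: successors {w0, w5}; q ∧ ¬p → ◇q there: w0:T, w5:T. ✓
w2: successors {w1, w3, w5, w6, w7}; q ∧ ¬p → ◇q there: w1:T, w3:T, w5:T, w6:T, w7:T. ✓
w3: successors {w1, w2, w4, w5, w6}; q ∧ ¬p → ◇q there: w1:T, w2:T, w4:T, w5:T, w6:T. ✓
w4: successors {w0, w1, w3, w4, w6, w7}; q ∧ ¬p → ◇q there: w0:T, w1:T, w3:T, w4:T, w6:T, w7:T. ✓
w5: successors {w2, w3, w4, w5, w6}; q ∧ ¬p → ◇q there: w2:T, w3:T, w4:T, w5:T, w6:T. ✓
w6: successors {w0, w3, w6, w7}; q ∧ ¬p → ◇q there: w0:T, w3:T, w6:T, w7:T. ✓
w7: successors {w0, w1, w3, w5, w7}; q ∧ ¬p → ◇q there: w0:T, w1:T, w3:T, w5:T, w7:T. ✓
— 8 worlds.
For (q → p) ∨ ◇◇¬q:
w0: q → p is T, ◇◇¬q is T. ✓
w1: q → p is T, ◇◇¬q is T. ✓
w2: q → p is T, ◇◇¬q is T. ✓
w3: q → p is T, ◇◇¬q is T. ✓
w4: q → p is T, ◇◇¬q is T. ✓
w5: q → p is T, ◇◇¬q is T. ✓
w6: q → p is T, ◇◇¬q is T. ✓
w7: q → p is T, ◇◇¬q is T. ✓
— 8 worlds.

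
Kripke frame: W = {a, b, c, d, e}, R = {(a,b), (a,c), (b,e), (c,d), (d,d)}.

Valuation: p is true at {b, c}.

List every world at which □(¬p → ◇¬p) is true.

{a, c, d, e}

a: successors {b, c}; ¬p → ◇¬p there: b:T, c:T. ✓
b: successors {e}; ¬p → ◇¬p there: e:F. ✗
c: successors {d}; ¬p → ◇¬p there: d:T. ✓
d: successors {d}; ¬p → ◇¬p there: d:T. ✓
e: no successors, so □(¬p → ◇¬p) holds vacuously. ✓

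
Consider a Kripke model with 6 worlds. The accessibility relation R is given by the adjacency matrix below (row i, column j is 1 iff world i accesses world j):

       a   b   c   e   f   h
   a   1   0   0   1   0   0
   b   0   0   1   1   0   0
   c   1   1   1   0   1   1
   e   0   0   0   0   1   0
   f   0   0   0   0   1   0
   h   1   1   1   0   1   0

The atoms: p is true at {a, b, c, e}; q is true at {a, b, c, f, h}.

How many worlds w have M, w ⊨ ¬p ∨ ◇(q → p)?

5

a: ¬p is F, ◇(q → p) is T. ✓
b: ¬p is F, ◇(q → p) is T. ✓
c: ¬p is F, ◇(q → p) is T. ✓
e: ¬p is F, ◇(q → p) is F. ✗
f: ¬p is T, ◇(q → p) is F. ✓
h: ¬p is T, ◇(q → p) is T. ✓
Satisfying worlds: {a, b, c, f, h}.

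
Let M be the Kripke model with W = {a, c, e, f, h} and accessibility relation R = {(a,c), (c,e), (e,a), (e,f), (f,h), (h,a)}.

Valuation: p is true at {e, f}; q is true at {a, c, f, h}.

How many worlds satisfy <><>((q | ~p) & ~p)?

4

a: successors {c}; <>((q | ~p) & ~p) there: c:F. ✗
c: successors {e}; <>((q | ~p) & ~p) there: e:T. ✓
e: successors {a, f}; <>((q | ~p) & ~p) there: a:T, f:T. ✓
f: successors {h}; <>((q | ~p) & ~p) there: h:T. ✓
h: successors {a}; <>((q | ~p) & ~p) there: a:T. ✓
Satisfying worlds: {c, e, f, h}.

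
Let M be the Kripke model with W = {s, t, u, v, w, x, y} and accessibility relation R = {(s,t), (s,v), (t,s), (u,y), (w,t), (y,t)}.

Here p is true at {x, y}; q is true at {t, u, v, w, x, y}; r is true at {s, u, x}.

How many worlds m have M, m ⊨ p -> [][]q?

6

s: p is F, [][]q is F. ✓
t: p is F, [][]q is T. ✓
u: p is F, [][]q is T. ✓
v: p is F, [][]q is T. ✓
w: p is F, [][]q is F. ✓
x: p is T, [][]q is T. ✓
y: p is T, [][]q is F. ✗
Satisfying worlds: {s, t, u, v, w, x}.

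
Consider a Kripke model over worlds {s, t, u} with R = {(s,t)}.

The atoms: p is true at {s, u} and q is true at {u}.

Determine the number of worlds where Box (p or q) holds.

s: successors {t}; p or q there: t:F. ✗
t: no successors, so Box (p or q) holds vacuously. ✓
u: no successors, so Box (p or q) holds vacuously. ✓
Satisfying worlds: {t, u}.

2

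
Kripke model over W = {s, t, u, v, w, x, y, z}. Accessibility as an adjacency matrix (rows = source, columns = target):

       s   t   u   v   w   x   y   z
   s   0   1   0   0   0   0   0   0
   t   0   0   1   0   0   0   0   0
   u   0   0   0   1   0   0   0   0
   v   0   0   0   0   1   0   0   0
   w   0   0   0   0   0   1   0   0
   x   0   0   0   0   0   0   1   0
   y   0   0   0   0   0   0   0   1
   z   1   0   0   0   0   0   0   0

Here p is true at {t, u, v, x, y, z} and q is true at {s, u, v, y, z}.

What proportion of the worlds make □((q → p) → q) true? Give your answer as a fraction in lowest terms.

5/8

s: successors {t}; (q → p) → q there: t:F. ✗
t: successors {u}; (q → p) → q there: u:T. ✓
u: successors {v}; (q → p) → q there: v:T. ✓
v: successors {w}; (q → p) → q there: w:F. ✗
w: successors {x}; (q → p) → q there: x:F. ✗
x: successors {y}; (q → p) → q there: y:T. ✓
y: successors {z}; (q → p) → q there: z:T. ✓
z: successors {s}; (q → p) → q there: s:T. ✓
That's 5 of 8 worlds, so 5/8.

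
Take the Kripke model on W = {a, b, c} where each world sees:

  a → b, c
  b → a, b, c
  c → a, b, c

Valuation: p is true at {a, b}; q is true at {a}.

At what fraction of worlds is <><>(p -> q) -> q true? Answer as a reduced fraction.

1/3

a: <><>(p -> q) is T, q is T. ✓
b: <><>(p -> q) is T, q is F. ✗
c: <><>(p -> q) is T, q is F. ✗
That's 1 of 3 worlds, so 1/3.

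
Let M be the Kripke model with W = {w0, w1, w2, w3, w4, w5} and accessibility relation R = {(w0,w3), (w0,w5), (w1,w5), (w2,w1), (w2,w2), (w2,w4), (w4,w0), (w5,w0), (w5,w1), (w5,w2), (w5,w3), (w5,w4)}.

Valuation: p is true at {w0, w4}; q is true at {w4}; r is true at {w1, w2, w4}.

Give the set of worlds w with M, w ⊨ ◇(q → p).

{w0, w1, w2, w4, w5}

w0: successors {w3, w5}; q → p there: w3:T, w5:T. ✓
w1: successors {w5}; q → p there: w5:T. ✓
w2: successors {w1, w2, w4}; q → p there: w1:T, w2:T, w4:T. ✓
w3: no successors, so ◇(q → p) fails. ✗
w4: successors {w0}; q → p there: w0:T. ✓
w5: successors {w0, w1, w2, w3, w4}; q → p there: w0:T, w1:T, w2:T, w3:T, w4:T. ✓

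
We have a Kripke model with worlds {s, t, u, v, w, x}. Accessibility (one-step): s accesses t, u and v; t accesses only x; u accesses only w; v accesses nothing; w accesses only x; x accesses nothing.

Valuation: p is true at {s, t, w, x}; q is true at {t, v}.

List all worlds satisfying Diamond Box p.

s: successors {t, u, v}; Box p there: t:T, u:T, v:T. ✓
t: successors {x}; Box p there: x:T. ✓
u: successors {w}; Box p there: w:T. ✓
v: no successors, so Diamond Box p fails. ✗
w: successors {x}; Box p there: x:T. ✓
x: no successors, so Diamond Box p fails. ✗

{s, t, u, w}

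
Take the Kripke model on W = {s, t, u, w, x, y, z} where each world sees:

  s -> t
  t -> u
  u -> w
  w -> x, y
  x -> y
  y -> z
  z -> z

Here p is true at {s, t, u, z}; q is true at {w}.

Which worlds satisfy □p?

{s, t, y, z}

s: successors {t}; p there: t:T. ✓
t: successors {u}; p there: u:T. ✓
u: successors {w}; p there: w:F. ✗
w: successors {x, y}; p there: x:F, y:F. ✗
x: successors {y}; p there: y:F. ✗
y: successors {z}; p there: z:T. ✓
z: successors {z}; p there: z:T. ✓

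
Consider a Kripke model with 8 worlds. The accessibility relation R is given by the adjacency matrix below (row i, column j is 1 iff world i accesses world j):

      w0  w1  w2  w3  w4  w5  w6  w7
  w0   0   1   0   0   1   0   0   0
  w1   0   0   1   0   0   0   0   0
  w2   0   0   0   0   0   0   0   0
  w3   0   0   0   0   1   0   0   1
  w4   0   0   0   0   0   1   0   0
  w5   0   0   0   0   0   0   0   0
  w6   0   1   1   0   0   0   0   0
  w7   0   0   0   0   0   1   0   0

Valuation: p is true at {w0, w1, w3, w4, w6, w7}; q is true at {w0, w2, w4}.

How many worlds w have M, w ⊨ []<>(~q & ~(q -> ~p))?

2

w0: successors {w1, w4}; <>(~q & ~(q -> ~p)) there: w1:F, w4:F. ✗
w1: successors {w2}; <>(~q & ~(q -> ~p)) there: w2:F. ✗
w2: no successors, so []<>(~q & ~(q -> ~p)) holds vacuously. ✓
w3: successors {w4, w7}; <>(~q & ~(q -> ~p)) there: w4:F, w7:F. ✗
w4: successors {w5}; <>(~q & ~(q -> ~p)) there: w5:F. ✗
w5: no successors, so []<>(~q & ~(q -> ~p)) holds vacuously. ✓
w6: successors {w1, w2}; <>(~q & ~(q -> ~p)) there: w1:F, w2:F. ✗
w7: successors {w5}; <>(~q & ~(q -> ~p)) there: w5:F. ✗
Satisfying worlds: {w2, w5}.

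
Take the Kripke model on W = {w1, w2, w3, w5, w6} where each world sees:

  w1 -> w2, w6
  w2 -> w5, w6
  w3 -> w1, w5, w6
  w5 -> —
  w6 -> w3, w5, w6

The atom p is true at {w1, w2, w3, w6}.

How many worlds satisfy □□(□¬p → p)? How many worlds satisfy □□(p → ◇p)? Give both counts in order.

For □□(□¬p → p):
w1: successors {w2, w6}; □(□¬p → p) there: w2:F, w6:F. ✗
w2: successors {w5, w6}; □(□¬p → p) there: w5:T, w6:F. ✗
w3: successors {w1, w5, w6}; □(□¬p → p) there: w1:T, w5:T, w6:F. ✗
w5: no successors, so □□(□¬p → p) holds vacuously. ✓
w6: successors {w3, w5, w6}; □(□¬p → p) there: w3:F, w5:T, w6:F. ✗
— 1 world.
For □□(p → ◇p):
w1: successors {w2, w6}; □(p → ◇p) there: w2:T, w6:T. ✓
w2: successors {w5, w6}; □(p → ◇p) there: w5:T, w6:T. ✓
w3: successors {w1, w5, w6}; □(p → ◇p) there: w1:T, w5:T, w6:T. ✓
w5: no successors, so □□(p → ◇p) holds vacuously. ✓
w6: successors {w3, w5, w6}; □(p → ◇p) there: w3:T, w5:T, w6:T. ✓
— 5 worlds.

1 and 5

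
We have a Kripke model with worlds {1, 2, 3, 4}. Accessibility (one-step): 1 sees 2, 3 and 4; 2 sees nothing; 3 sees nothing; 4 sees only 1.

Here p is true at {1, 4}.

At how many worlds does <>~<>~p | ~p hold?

3

1: <>~<>~p is T, ~p is F. ✓
2: <>~<>~p is F, ~p is T. ✓
3: <>~<>~p is F, ~p is T. ✓
4: <>~<>~p is F, ~p is F. ✗
Satisfying worlds: {1, 2, 3}.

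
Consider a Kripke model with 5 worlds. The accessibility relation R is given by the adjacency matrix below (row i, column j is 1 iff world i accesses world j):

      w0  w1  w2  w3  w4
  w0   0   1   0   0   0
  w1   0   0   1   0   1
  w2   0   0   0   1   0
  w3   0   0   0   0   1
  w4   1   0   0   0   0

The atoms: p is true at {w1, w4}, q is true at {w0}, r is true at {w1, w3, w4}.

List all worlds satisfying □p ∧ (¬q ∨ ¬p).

{w0, w3}

w0: □p is T, ¬q ∨ ¬p is T. ✓
w1: □p is F, ¬q ∨ ¬p is T. ✗
w2: □p is F, ¬q ∨ ¬p is T. ✗
w3: □p is T, ¬q ∨ ¬p is T. ✓
w4: □p is F, ¬q ∨ ¬p is T. ✗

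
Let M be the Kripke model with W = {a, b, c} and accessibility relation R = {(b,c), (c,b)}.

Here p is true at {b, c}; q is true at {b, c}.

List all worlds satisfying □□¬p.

{a}

a: no successors, so □□¬p holds vacuously. ✓
b: successors {c}; □¬p there: c:F. ✗
c: successors {b}; □¬p there: b:F. ✗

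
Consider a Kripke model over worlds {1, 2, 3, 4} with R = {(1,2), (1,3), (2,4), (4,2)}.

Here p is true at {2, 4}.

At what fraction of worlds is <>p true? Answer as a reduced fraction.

3/4

1: successors {2, 3}; p there: 2:T, 3:F. ✓
2: successors {4}; p there: 4:T. ✓
3: no successors, so <>p fails. ✗
4: successors {2}; p there: 2:T. ✓
That's 3 of 4 worlds, so 3/4.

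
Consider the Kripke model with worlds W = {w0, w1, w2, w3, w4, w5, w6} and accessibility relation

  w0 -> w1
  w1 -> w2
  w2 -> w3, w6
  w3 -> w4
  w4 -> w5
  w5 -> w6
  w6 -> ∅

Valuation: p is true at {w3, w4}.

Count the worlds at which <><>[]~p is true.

4

w0: successors {w1}; <>[]~p there: w1:F. ✗
w1: successors {w2}; <>[]~p there: w2:T. ✓
w2: successors {w3, w6}; <>[]~p there: w3:T, w6:F. ✓
w3: successors {w4}; <>[]~p there: w4:T. ✓
w4: successors {w5}; <>[]~p there: w5:T. ✓
w5: successors {w6}; <>[]~p there: w6:F. ✗
w6: no successors, so <><>[]~p fails. ✗
Satisfying worlds: {w1, w2, w3, w4}.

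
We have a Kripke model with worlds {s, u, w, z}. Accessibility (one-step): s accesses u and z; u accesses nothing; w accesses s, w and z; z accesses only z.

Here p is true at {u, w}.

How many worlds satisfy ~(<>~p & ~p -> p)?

2

s: <>~p & ~p -> p is F. ✓
u: <>~p & ~p -> p is T. ✗
w: <>~p & ~p -> p is T. ✗
z: <>~p & ~p -> p is F. ✓
Satisfying worlds: {s, z}.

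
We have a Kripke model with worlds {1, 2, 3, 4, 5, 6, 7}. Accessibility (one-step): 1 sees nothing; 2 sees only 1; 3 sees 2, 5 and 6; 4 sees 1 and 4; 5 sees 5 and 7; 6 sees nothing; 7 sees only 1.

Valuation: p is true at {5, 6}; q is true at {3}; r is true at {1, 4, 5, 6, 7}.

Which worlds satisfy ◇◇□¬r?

1: no successors, so ◇◇□¬r fails. ✗
2: successors {1}; ◇□¬r there: 1:F. ✗
3: successors {2, 5, 6}; ◇□¬r there: 2:T, 5:F, 6:F. ✓
4: successors {1, 4}; ◇□¬r there: 1:F, 4:T. ✓
5: successors {5, 7}; ◇□¬r there: 5:F, 7:T. ✓
6: no successors, so ◇◇□¬r fails. ✗
7: successors {1}; ◇□¬r there: 1:F. ✗

{3, 4, 5}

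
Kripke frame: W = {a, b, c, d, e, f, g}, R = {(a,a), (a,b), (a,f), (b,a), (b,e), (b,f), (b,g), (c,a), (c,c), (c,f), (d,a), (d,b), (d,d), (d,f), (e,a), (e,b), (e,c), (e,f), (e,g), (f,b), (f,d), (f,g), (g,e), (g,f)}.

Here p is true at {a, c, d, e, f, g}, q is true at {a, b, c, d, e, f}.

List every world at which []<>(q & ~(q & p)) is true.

{g}

a: successors {a, b, f}; <>(q & ~(q & p)) there: a:T, b:F, f:T. ✗
b: successors {a, e, f, g}; <>(q & ~(q & p)) there: a:T, e:T, f:T, g:F. ✗
c: successors {a, c, f}; <>(q & ~(q & p)) there: a:T, c:F, f:T. ✗
d: successors {a, b, d, f}; <>(q & ~(q & p)) there: a:T, b:F, d:T, f:T. ✗
e: successors {a, b, c, f, g}; <>(q & ~(q & p)) there: a:T, b:F, c:F, f:T, g:F. ✗
f: successors {b, d, g}; <>(q & ~(q & p)) there: b:F, d:T, g:F. ✗
g: successors {e, f}; <>(q & ~(q & p)) there: e:T, f:T. ✓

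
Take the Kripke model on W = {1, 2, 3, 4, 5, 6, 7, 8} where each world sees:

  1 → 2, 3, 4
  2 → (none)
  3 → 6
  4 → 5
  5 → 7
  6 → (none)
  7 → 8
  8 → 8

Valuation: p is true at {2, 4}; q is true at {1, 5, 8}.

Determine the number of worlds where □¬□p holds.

1: successors {2, 3, 4}; ¬□p there: 2:F, 3:T, 4:T. ✗
2: no successors, so □¬□p holds vacuously. ✓
3: successors {6}; ¬□p there: 6:F. ✗
4: successors {5}; ¬□p there: 5:T. ✓
5: successors {7}; ¬□p there: 7:T. ✓
6: no successors, so □¬□p holds vacuously. ✓
7: successors {8}; ¬□p there: 8:T. ✓
8: successors {8}; ¬□p there: 8:T. ✓
Satisfying worlds: {2, 4, 5, 6, 7, 8}.

6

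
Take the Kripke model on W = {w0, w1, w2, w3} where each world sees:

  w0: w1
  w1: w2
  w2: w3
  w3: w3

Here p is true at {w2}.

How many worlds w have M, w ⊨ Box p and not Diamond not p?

1

w0: Box p is F, not Diamond not p is F. ✗
w1: Box p is T, not Diamond not p is T. ✓
w2: Box p is F, not Diamond not p is F. ✗
w3: Box p is F, not Diamond not p is F. ✗
Satisfying worlds: {w1}.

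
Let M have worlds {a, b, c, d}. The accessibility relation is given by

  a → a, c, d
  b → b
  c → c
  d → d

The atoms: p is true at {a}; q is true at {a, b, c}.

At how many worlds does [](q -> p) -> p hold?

3

a: [](q -> p) is F, p is T. ✓
b: [](q -> p) is F, p is F. ✓
c: [](q -> p) is F, p is F. ✓
d: [](q -> p) is T, p is F. ✗
Satisfying worlds: {a, b, c}.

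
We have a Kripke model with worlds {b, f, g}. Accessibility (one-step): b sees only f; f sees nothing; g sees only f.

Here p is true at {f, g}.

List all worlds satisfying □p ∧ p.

b: □p is T, p is F. ✗
f: □p is T, p is T. ✓
g: □p is T, p is T. ✓

{f, g}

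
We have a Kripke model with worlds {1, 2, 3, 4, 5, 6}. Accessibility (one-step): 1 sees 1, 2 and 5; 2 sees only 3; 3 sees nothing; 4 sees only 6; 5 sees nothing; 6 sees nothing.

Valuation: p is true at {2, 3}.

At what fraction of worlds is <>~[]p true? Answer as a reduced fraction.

1: successors {1, 2, 5}; ~[]p there: 1:T, 2:F, 5:F. ✓
2: successors {3}; ~[]p there: 3:F. ✗
3: no successors, so <>~[]p fails. ✗
4: successors {6}; ~[]p there: 6:F. ✗
5: no successors, so <>~[]p fails. ✗
6: no successors, so <>~[]p fails. ✗
That's 1 of 6 worlds, so 1/6.

1/6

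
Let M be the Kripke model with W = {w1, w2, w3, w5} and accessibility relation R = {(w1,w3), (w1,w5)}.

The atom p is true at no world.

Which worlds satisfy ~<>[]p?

w1: <>[]p is T. ✗
w2: <>[]p is F. ✓
w3: <>[]p is F. ✓
w5: <>[]p is F. ✓

{w2, w3, w5}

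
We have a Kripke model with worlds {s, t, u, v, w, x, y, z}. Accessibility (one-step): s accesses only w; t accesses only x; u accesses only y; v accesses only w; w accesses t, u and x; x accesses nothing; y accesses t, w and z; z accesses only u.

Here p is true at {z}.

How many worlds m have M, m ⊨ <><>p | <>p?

2

s: <><>p is F, <>p is F. ✗
t: <><>p is F, <>p is F. ✗
u: <><>p is T, <>p is F. ✓
v: <><>p is F, <>p is F. ✗
w: <><>p is F, <>p is F. ✗
x: <><>p is F, <>p is F. ✗
y: <><>p is F, <>p is T. ✓
z: <><>p is F, <>p is F. ✗
Satisfying worlds: {u, y}.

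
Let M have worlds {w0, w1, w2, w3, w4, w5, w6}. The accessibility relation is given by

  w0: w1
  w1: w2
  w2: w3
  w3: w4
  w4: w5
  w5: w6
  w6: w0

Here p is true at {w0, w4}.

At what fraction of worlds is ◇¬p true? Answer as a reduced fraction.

5/7

w0: successors {w1}; ¬p there: w1:T. ✓
w1: successors {w2}; ¬p there: w2:T. ✓
w2: successors {w3}; ¬p there: w3:T. ✓
w3: successors {w4}; ¬p there: w4:F. ✗
w4: successors {w5}; ¬p there: w5:T. ✓
w5: successors {w6}; ¬p there: w6:T. ✓
w6: successors {w0}; ¬p there: w0:F. ✗
That's 5 of 7 worlds, so 5/7.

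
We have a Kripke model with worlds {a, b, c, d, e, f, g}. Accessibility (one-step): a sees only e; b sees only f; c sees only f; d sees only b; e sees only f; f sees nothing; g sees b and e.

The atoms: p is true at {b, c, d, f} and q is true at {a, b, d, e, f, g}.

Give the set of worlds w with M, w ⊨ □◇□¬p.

{a, d, f, g}

a: successors {e}; ◇□¬p there: e:T. ✓
b: successors {f}; ◇□¬p there: f:F. ✗
c: successors {f}; ◇□¬p there: f:F. ✗
d: successors {b}; ◇□¬p there: b:T. ✓
e: successors {f}; ◇□¬p there: f:F. ✗
f: no successors, so □◇□¬p holds vacuously. ✓
g: successors {b, e}; ◇□¬p there: b:T, e:T. ✓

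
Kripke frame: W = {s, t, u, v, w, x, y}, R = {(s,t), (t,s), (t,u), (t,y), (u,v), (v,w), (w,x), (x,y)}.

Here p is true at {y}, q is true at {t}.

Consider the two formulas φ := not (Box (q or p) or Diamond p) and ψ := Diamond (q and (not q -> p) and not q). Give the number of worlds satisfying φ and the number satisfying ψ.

For not (Box (q or p) or Diamond p):
s: Box (q or p) or Diamond p is T. ✗
t: Box (q or p) or Diamond p is T. ✗
u: Box (q or p) or Diamond p is F. ✓
v: Box (q or p) or Diamond p is F. ✓
w: Box (q or p) or Diamond p is F. ✓
x: Box (q or p) or Diamond p is T. ✗
y: Box (q or p) or Diamond p is T. ✗
— 3 worlds.
For Diamond (q and (not q -> p) and not q):
s: successors {t}; q and (not q -> p) and not q there: t:F. ✗
t: successors {s, u, y}; q and (not q -> p) and not q there: s:F, u:F, y:F. ✗
u: successors {v}; q and (not q -> p) and not q there: v:F. ✗
v: successors {w}; q and (not q -> p) and not q there: w:F. ✗
w: successors {x}; q and (not q -> p) and not q there: x:F. ✗
x: successors {y}; q and (not q -> p) and not q there: y:F. ✗
y: no successors, so Diamond (q and (not q -> p) and not q) fails. ✗
— 0 worlds.

3 and 0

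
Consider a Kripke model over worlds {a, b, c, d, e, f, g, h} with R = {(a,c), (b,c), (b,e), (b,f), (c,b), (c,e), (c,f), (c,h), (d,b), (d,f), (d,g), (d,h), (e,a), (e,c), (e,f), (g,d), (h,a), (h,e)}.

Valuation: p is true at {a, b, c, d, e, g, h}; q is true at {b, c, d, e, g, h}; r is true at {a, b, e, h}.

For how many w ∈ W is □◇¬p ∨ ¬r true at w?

a: □◇¬p is T, ¬r is F. ✓
b: □◇¬p is F, ¬r is F. ✗
c: □◇¬p is F, ¬r is T. ✓
d: □◇¬p is F, ¬r is T. ✓
e: □◇¬p is F, ¬r is F. ✗
f: □◇¬p is T, ¬r is T. ✓
g: □◇¬p is T, ¬r is T. ✓
h: □◇¬p is F, ¬r is F. ✗
Satisfying worlds: {a, c, d, f, g}.

5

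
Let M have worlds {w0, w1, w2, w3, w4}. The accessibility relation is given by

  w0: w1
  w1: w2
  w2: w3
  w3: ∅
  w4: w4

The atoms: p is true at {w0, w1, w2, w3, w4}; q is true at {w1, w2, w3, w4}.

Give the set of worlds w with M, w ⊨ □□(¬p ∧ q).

{w2, w3}

w0: successors {w1}; □(¬p ∧ q) there: w1:F. ✗
w1: successors {w2}; □(¬p ∧ q) there: w2:F. ✗
w2: successors {w3}; □(¬p ∧ q) there: w3:T. ✓
w3: no successors, so □□(¬p ∧ q) holds vacuously. ✓
w4: successors {w4}; □(¬p ∧ q) there: w4:F. ✗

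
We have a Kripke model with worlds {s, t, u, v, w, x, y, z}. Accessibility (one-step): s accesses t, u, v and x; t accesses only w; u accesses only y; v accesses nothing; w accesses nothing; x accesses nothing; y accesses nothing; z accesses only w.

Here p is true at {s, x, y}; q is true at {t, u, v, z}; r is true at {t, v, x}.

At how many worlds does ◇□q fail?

4

s: successors {t, u, v, x}; □q there: t:F, u:F, v:T, x:T. ✓
t: successors {w}; □q there: w:T. ✓
u: successors {y}; □q there: y:T. ✓
v: no successors, so ◇□q fails. ✗
w: no successors, so ◇□q fails. ✗
x: no successors, so ◇□q fails. ✗
y: no successors, so ◇□q fails. ✗
z: successors {w}; □q there: w:T. ✓
Satisfying worlds: {s, t, u, z}.
So ◇□q fails at the other 4 worlds.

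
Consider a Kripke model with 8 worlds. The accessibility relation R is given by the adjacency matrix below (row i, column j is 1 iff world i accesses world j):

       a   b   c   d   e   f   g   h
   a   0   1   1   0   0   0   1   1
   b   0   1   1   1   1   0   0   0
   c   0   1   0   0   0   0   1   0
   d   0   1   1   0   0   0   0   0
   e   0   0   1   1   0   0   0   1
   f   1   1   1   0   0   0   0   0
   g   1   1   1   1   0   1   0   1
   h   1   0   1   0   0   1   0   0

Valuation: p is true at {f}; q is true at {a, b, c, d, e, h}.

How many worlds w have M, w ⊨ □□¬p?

4

a: successors {b, c, g, h}; □¬p there: b:T, c:T, g:F, h:F. ✗
b: successors {b, c, d, e}; □¬p there: b:T, c:T, d:T, e:T. ✓
c: successors {b, g}; □¬p there: b:T, g:F. ✗
d: successors {b, c}; □¬p there: b:T, c:T. ✓
e: successors {c, d, h}; □¬p there: c:T, d:T, h:F. ✗
f: successors {a, b, c}; □¬p there: a:T, b:T, c:T. ✓
g: successors {a, b, c, d, f, h}; □¬p there: a:T, b:T, c:T, d:T, f:T, h:F. ✗
h: successors {a, c, f}; □¬p there: a:T, c:T, f:T. ✓
Satisfying worlds: {b, d, f, h}.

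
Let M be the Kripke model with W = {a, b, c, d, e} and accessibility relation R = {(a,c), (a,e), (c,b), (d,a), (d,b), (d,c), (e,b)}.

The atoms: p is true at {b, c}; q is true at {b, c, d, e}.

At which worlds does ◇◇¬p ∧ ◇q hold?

{d}

a: ◇◇¬p is F, ◇q is T. ✗
b: ◇◇¬p is F, ◇q is F. ✗
c: ◇◇¬p is F, ◇q is T. ✗
d: ◇◇¬p is T, ◇q is T. ✓
e: ◇◇¬p is F, ◇q is T. ✗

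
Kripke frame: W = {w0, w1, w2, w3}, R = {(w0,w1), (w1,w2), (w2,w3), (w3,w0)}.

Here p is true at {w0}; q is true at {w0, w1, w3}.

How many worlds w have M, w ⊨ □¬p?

3

w0: successors {w1}; ¬p there: w1:T. ✓
w1: successors {w2}; ¬p there: w2:T. ✓
w2: successors {w3}; ¬p there: w3:T. ✓
w3: successors {w0}; ¬p there: w0:F. ✗
Satisfying worlds: {w0, w1, w2}.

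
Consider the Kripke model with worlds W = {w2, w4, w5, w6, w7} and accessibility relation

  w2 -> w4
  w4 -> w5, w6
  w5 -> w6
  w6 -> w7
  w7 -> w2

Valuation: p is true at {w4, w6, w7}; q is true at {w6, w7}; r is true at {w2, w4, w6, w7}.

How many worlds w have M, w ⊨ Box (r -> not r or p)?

w2: successors {w4}; r -> not r or p there: w4:T. ✓
w4: successors {w5, w6}; r -> not r or p there: w5:T, w6:T. ✓
w5: successors {w6}; r -> not r or p there: w6:T. ✓
w6: successors {w7}; r -> not r or p there: w7:T. ✓
w7: successors {w2}; r -> not r or p there: w2:F. ✗
Satisfying worlds: {w2, w4, w5, w6}.

4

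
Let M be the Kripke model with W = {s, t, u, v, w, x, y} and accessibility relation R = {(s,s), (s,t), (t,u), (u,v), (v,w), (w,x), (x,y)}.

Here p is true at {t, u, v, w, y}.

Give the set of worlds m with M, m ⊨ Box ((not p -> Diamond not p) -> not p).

s: successors {s, t}; (not p -> Diamond not p) -> not p there: s:T, t:F. ✗
t: successors {u}; (not p -> Diamond not p) -> not p there: u:F. ✗
u: successors {v}; (not p -> Diamond not p) -> not p there: v:F. ✗
v: successors {w}; (not p -> Diamond not p) -> not p there: w:F. ✗
w: successors {x}; (not p -> Diamond not p) -> not p there: x:T. ✓
x: successors {y}; (not p -> Diamond not p) -> not p there: y:F. ✗
y: no successors, so Box ((not p -> Diamond not p) -> not p) holds vacuously. ✓

{w, y}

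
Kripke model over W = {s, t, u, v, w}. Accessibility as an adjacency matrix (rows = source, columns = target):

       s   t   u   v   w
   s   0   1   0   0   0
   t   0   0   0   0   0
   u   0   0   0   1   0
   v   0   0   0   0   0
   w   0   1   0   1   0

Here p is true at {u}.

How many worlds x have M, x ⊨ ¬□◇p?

3

s: □◇p is F. ✓
t: □◇p is T. ✗
u: □◇p is F. ✓
v: □◇p is T. ✗
w: □◇p is F. ✓
Satisfying worlds: {s, u, w}.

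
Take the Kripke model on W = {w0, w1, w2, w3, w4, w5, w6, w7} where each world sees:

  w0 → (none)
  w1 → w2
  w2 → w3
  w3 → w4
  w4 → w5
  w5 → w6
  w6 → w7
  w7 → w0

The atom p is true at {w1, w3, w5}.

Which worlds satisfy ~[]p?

w0: []p is T. ✗
w1: []p is F. ✓
w2: []p is T. ✗
w3: []p is F. ✓
w4: []p is T. ✗
w5: []p is F. ✓
w6: []p is F. ✓
w7: []p is F. ✓

{w1, w3, w5, w6, w7}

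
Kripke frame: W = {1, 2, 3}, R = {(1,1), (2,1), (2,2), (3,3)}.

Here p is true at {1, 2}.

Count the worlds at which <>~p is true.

1: successors {1}; ~p there: 1:F. ✗
2: successors {1, 2}; ~p there: 1:F, 2:F. ✗
3: successors {3}; ~p there: 3:T. ✓
Satisfying worlds: {3}.

1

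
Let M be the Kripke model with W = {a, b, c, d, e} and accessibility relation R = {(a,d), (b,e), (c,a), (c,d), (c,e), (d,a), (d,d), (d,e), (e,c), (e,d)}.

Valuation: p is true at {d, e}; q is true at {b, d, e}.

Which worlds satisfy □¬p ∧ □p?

a: □¬p is F, □p is T. ✗
b: □¬p is F, □p is T. ✗
c: □¬p is F, □p is F. ✗
d: □¬p is F, □p is F. ✗
e: □¬p is F, □p is F. ✗

∅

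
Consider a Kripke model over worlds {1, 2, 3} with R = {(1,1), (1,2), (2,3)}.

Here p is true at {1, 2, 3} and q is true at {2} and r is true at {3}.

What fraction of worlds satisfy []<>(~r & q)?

1: successors {1, 2}; <>(~r & q) there: 1:T, 2:F. ✗
2: successors {3}; <>(~r & q) there: 3:F. ✗
3: no successors, so []<>(~r & q) holds vacuously. ✓
That's 1 of 3 worlds, so 1/3.

1/3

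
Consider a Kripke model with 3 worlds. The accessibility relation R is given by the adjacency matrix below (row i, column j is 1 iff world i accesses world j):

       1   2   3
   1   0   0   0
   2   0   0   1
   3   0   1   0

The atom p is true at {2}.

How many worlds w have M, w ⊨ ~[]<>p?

1

1: []<>p is T. ✗
2: []<>p is T. ✗
3: []<>p is F. ✓
Satisfying worlds: {3}.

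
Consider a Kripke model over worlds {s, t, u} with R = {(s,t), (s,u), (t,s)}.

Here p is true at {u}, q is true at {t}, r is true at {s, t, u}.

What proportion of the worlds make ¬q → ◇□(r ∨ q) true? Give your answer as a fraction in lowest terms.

s: ¬q is T, ◇□(r ∨ q) is T. ✓
t: ¬q is F, ◇□(r ∨ q) is T. ✓
u: ¬q is T, ◇□(r ∨ q) is F. ✗
That's 2 of 3 worlds, so 2/3.

2/3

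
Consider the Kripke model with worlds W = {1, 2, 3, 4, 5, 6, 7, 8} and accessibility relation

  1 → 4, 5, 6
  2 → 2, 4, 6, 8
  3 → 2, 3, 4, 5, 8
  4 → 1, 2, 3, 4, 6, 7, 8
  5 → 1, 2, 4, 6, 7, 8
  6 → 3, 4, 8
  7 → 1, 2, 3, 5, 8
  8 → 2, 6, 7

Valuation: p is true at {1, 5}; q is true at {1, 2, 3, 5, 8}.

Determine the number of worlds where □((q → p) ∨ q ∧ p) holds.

1

1: successors {4, 5, 6}; (q → p) ∨ q ∧ p there: 4:T, 5:T, 6:T. ✓
2: successors {2, 4, 6, 8}; (q → p) ∨ q ∧ p there: 2:F, 4:T, 6:T, 8:F. ✗
3: successors {2, 3, 4, 5, 8}; (q → p) ∨ q ∧ p there: 2:F, 3:F, 4:T, 5:T, 8:F. ✗
4: successors {1, 2, 3, 4, 6, 7, 8}; (q → p) ∨ q ∧ p there: 1:T, 2:F, 3:F, 4:T, 6:T, 7:T, 8:F. ✗
5: successors {1, 2, 4, 6, 7, 8}; (q → p) ∨ q ∧ p there: 1:T, 2:F, 4:T, 6:T, 7:T, 8:F. ✗
6: successors {3, 4, 8}; (q → p) ∨ q ∧ p there: 3:F, 4:T, 8:F. ✗
7: successors {1, 2, 3, 5, 8}; (q → p) ∨ q ∧ p there: 1:T, 2:F, 3:F, 5:T, 8:F. ✗
8: successors {2, 6, 7}; (q → p) ∨ q ∧ p there: 2:F, 6:T, 7:T. ✗
Satisfying worlds: {1}.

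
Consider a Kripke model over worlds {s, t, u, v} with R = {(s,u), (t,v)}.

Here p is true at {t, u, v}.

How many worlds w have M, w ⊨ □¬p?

2

s: successors {u}; ¬p there: u:F. ✗
t: successors {v}; ¬p there: v:F. ✗
u: no successors, so □¬p holds vacuously. ✓
v: no successors, so □¬p holds vacuously. ✓
Satisfying worlds: {u, v}.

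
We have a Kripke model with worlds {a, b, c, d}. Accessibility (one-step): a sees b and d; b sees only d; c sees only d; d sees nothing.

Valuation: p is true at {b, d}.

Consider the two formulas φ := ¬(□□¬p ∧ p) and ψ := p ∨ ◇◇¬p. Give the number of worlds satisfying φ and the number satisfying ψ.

2 and 2

For ¬(□□¬p ∧ p):
a: □□¬p ∧ p is F. ✓
b: □□¬p ∧ p is T. ✗
c: □□¬p ∧ p is F. ✓
d: □□¬p ∧ p is T. ✗
— 2 worlds.
For p ∨ ◇◇¬p:
a: p is F, ◇◇¬p is F. ✗
b: p is T, ◇◇¬p is F. ✓
c: p is F, ◇◇¬p is F. ✗
d: p is T, ◇◇¬p is F. ✓
— 2 worlds.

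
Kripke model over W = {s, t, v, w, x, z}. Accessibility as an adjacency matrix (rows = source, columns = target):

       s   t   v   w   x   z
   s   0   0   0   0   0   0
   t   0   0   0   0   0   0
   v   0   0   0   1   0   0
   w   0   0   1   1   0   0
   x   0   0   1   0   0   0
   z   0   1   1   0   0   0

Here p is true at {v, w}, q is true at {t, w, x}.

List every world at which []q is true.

{s, t, v}

s: no successors, so []q holds vacuously. ✓
t: no successors, so []q holds vacuously. ✓
v: successors {w}; q there: w:T. ✓
w: successors {v, w}; q there: v:F, w:T. ✗
x: successors {v}; q there: v:F. ✗
z: successors {t, v}; q there: t:T, v:F. ✗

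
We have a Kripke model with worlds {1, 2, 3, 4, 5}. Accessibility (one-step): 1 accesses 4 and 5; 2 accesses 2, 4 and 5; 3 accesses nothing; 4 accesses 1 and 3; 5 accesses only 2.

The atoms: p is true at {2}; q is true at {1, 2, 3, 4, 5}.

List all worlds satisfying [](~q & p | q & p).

{3, 5}

1: successors {4, 5}; ~q & p | q & p there: 4:F, 5:F. ✗
2: successors {2, 4, 5}; ~q & p | q & p there: 2:T, 4:F, 5:F. ✗
3: no successors, so [](~q & p | q & p) holds vacuously. ✓
4: successors {1, 3}; ~q & p | q & p there: 1:F, 3:F. ✗
5: successors {2}; ~q & p | q & p there: 2:T. ✓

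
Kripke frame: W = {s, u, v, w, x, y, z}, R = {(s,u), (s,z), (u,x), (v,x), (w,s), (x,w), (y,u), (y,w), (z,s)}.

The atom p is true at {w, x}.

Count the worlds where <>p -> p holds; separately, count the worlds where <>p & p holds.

4 and 1

For <>p -> p:
s: <>p is F, p is F. ✓
u: <>p is T, p is F. ✗
v: <>p is T, p is F. ✗
w: <>p is F, p is T. ✓
x: <>p is T, p is T. ✓
y: <>p is T, p is F. ✗
z: <>p is F, p is F. ✓
— 4 worlds.
For <>p & p:
s: <>p is F, p is F. ✗
u: <>p is T, p is F. ✗
v: <>p is T, p is F. ✗
w: <>p is F, p is T. ✗
x: <>p is T, p is T. ✓
y: <>p is T, p is F. ✗
z: <>p is F, p is F. ✗
— 1 world.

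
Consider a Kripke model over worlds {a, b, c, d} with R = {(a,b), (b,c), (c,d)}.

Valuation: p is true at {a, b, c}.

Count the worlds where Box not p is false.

2

a: successors {b}; not p there: b:F. ✗
b: successors {c}; not p there: c:F. ✗
c: successors {d}; not p there: d:T. ✓
d: no successors, so Box not p holds vacuously. ✓
Satisfying worlds: {c, d}.
So Box not p fails at the other 2 worlds.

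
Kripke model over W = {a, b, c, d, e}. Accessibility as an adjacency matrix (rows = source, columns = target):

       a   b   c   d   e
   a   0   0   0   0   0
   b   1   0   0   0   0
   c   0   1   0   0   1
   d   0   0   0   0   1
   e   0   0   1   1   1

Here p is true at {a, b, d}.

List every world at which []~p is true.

{a, d}

a: no successors, so []~p holds vacuously. ✓
b: successors {a}; ~p there: a:F. ✗
c: successors {b, e}; ~p there: b:F, e:T. ✗
d: successors {e}; ~p there: e:T. ✓
e: successors {c, d, e}; ~p there: c:T, d:F, e:T. ✗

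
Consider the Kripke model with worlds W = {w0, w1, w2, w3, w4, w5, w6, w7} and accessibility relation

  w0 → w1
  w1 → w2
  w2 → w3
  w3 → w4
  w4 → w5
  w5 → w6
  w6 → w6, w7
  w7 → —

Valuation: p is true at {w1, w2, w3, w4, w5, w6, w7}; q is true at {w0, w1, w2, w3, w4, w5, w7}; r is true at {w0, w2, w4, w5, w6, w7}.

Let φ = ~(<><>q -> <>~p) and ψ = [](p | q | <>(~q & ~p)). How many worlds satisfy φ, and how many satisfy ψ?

6 and 8

For ~(<><>q -> <>~p):
w0: <><>q -> <>~p is F. ✓
w1: <><>q -> <>~p is F. ✓
w2: <><>q -> <>~p is F. ✓
w3: <><>q -> <>~p is F. ✓
w4: <><>q -> <>~p is T. ✗
w5: <><>q -> <>~p is F. ✓
w6: <><>q -> <>~p is F. ✓
w7: <><>q -> <>~p is T. ✗
— 6 worlds.
For [](p | q | <>(~q & ~p)):
w0: successors {w1}; p | q | <>(~q & ~p) there: w1:T. ✓
w1: successors {w2}; p | q | <>(~q & ~p) there: w2:T. ✓
w2: successors {w3}; p | q | <>(~q & ~p) there: w3:T. ✓
w3: successors {w4}; p | q | <>(~q & ~p) there: w4:T. ✓
w4: successors {w5}; p | q | <>(~q & ~p) there: w5:T. ✓
w5: successors {w6}; p | q | <>(~q & ~p) there: w6:T. ✓
w6: successors {w6, w7}; p | q | <>(~q & ~p) there: w6:T, w7:T. ✓
w7: no successors, so [](p | q | <>(~q & ~p)) holds vacuously. ✓
— 8 worlds.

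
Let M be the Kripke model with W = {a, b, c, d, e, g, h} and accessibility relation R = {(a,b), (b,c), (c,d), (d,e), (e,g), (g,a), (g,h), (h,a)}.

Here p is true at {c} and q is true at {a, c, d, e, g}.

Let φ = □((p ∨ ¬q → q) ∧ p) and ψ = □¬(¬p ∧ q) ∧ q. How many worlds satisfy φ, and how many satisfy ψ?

1 and 1

For □((p ∨ ¬q → q) ∧ p):
a: successors {b}; (p ∨ ¬q → q) ∧ p there: b:F. ✗
b: successors {c}; (p ∨ ¬q → q) ∧ p there: c:T. ✓
c: successors {d}; (p ∨ ¬q → q) ∧ p there: d:F. ✗
d: successors {e}; (p ∨ ¬q → q) ∧ p there: e:F. ✗
e: successors {g}; (p ∨ ¬q → q) ∧ p there: g:F. ✗
g: successors {a, h}; (p ∨ ¬q → q) ∧ p there: a:F, h:F. ✗
h: successors {a}; (p ∨ ¬q → q) ∧ p there: a:F. ✗
— 1 world.
For □¬(¬p ∧ q) ∧ q:
a: □¬(¬p ∧ q) is T, q is T. ✓
b: □¬(¬p ∧ q) is T, q is F. ✗
c: □¬(¬p ∧ q) is F, q is T. ✗
d: □¬(¬p ∧ q) is F, q is T. ✗
e: □¬(¬p ∧ q) is F, q is T. ✗
g: □¬(¬p ∧ q) is F, q is T. ✗
h: □¬(¬p ∧ q) is F, q is F. ✗
— 1 world.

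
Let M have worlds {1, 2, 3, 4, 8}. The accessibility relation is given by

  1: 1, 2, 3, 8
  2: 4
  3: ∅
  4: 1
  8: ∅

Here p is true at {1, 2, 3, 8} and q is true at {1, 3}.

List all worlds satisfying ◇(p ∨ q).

1: successors {1, 2, 3, 8}; p ∨ q there: 1:T, 2:T, 3:T, 8:T. ✓
2: successors {4}; p ∨ q there: 4:F. ✗
3: no successors, so ◇(p ∨ q) fails. ✗
4: successors {1}; p ∨ q there: 1:T. ✓
8: no successors, so ◇(p ∨ q) fails. ✗

{1, 4}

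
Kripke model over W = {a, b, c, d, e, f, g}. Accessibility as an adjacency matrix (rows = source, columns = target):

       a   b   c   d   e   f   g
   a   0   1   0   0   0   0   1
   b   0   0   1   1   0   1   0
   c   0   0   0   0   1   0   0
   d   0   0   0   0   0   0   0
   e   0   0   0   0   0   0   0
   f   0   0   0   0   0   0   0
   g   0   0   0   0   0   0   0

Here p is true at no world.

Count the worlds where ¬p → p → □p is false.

0

a: ¬p is T, p → □p is T. ✓
b: ¬p is T, p → □p is T. ✓
c: ¬p is T, p → □p is T. ✓
d: ¬p is T, p → □p is T. ✓
e: ¬p is T, p → □p is T. ✓
f: ¬p is T, p → □p is T. ✓
g: ¬p is T, p → □p is T. ✓
Satisfying worlds: {a, b, c, d, e, f, g}.
So ¬p → p → □p fails at the other 0 worlds.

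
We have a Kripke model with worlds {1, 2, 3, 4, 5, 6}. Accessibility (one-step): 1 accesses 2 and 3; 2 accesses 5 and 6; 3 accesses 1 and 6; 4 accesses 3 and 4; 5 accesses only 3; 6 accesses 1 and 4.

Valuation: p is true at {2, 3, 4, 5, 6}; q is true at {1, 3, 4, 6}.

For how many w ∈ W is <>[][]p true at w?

1: successors {2, 3}; [][]p there: 2:F, 3:F. ✗
2: successors {5, 6}; [][]p there: 5:F, 6:T. ✓
3: successors {1, 6}; [][]p there: 1:F, 6:T. ✓
4: successors {3, 4}; [][]p there: 3:F, 4:F. ✗
5: successors {3}; [][]p there: 3:F. ✗
6: successors {1, 4}; [][]p there: 1:F, 4:F. ✗
Satisfying worlds: {2, 3}.

2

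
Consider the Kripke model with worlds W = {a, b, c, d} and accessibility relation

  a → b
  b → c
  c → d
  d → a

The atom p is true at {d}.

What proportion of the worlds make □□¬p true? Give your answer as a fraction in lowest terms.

a: successors {b}; □¬p there: b:T. ✓
b: successors {c}; □¬p there: c:F. ✗
c: successors {d}; □¬p there: d:T. ✓
d: successors {a}; □¬p there: a:T. ✓
That's 3 of 4 worlds, so 3/4.

3/4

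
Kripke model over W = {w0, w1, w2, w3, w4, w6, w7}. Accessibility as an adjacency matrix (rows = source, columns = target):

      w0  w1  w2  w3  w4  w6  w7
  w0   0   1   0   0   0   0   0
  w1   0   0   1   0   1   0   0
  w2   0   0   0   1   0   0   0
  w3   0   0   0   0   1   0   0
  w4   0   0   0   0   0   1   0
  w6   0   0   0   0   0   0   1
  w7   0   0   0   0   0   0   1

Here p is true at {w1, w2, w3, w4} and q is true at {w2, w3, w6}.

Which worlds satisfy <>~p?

w0: successors {w1}; ~p there: w1:F. ✗
w1: successors {w2, w4}; ~p there: w2:F, w4:F. ✗
w2: successors {w3}; ~p there: w3:F. ✗
w3: successors {w4}; ~p there: w4:F. ✗
w4: successors {w6}; ~p there: w6:T. ✓
w6: successors {w7}; ~p there: w7:T. ✓
w7: successors {w7}; ~p there: w7:T. ✓

{w4, w6, w7}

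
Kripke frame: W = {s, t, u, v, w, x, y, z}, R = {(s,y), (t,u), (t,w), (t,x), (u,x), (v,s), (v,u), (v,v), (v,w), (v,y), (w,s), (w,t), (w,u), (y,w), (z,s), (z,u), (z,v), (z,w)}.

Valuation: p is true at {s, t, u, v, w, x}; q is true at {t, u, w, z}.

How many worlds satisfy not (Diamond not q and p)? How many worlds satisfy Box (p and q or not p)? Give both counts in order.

3 and 3

For not (Diamond not q and p):
s: Diamond not q and p is T. ✗
t: Diamond not q and p is T. ✗
u: Diamond not q and p is T. ✗
v: Diamond not q and p is T. ✗
w: Diamond not q and p is T. ✗
x: Diamond not q and p is F. ✓
y: Diamond not q and p is F. ✓
z: Diamond not q and p is F. ✓
— 3 worlds.
For Box (p and q or not p):
s: successors {y}; p and q or not p there: y:T. ✓
t: successors {u, w, x}; p and q or not p there: u:T, w:T, x:F. ✗
u: successors {x}; p and q or not p there: x:F. ✗
v: successors {s, u, v, w, y}; p and q or not p there: s:F, u:T, v:F, w:T, y:T. ✗
w: successors {s, t, u}; p and q or not p there: s:F, t:T, u:T. ✗
x: no successors, so Box (p and q or not p) holds vacuously. ✓
y: successors {w}; p and q or not p there: w:T. ✓
z: successors {s, u, v, w}; p and q or not p there: s:F, u:T, v:F, w:T. ✗
— 3 worlds.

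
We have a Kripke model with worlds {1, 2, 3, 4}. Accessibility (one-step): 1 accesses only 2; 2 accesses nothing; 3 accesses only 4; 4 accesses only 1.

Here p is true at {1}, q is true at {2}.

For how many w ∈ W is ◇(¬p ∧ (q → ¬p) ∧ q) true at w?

1: successors {2}; ¬p ∧ (q → ¬p) ∧ q there: 2:T. ✓
2: no successors, so ◇(¬p ∧ (q → ¬p) ∧ q) fails. ✗
3: successors {4}; ¬p ∧ (q → ¬p) ∧ q there: 4:F. ✗
4: successors {1}; ¬p ∧ (q → ¬p) ∧ q there: 1:F. ✗
Satisfying worlds: {1}.

1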